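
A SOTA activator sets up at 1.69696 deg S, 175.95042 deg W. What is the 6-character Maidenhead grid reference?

Add 180° to longitude and 90° to latitude: 4.0496, 88.3030.
Field (20°×10°, letters A–R): 4.0496/20 → 0 → A, 88.3030/10 → 8 → I; chars AI.
Square (2°×1°, digits 0–9): 4.0496/2 → 2, 8.3030/1 → 8; chars 28.
Subsquare (5′×2.5′, letters a–x): 0.0496/0.0833333 → 0 → a, 0.3030/0.0416667 → 7 → h; chars ah.

AI28ah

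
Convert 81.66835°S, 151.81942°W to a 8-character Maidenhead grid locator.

BA48ch19

Shift to the Maidenhead origin (180°W, 90°S): lon 28.18058, lat 8.33165.
Field: 28.18058/20 → 1 → B, 8.33165/10 → 0 → A; chars BA.
Square: 8.18058/2 → 4, 8.33165/1 → 8; chars 48.
Subsquare: 0.18058/0.0833333 → 2 → c, 0.33165/0.0416667 → 7 → h; chars ch.
Extended square: 0.01391/0.00833333 → 1, 0.03998/0.00416667 → 9; chars 19.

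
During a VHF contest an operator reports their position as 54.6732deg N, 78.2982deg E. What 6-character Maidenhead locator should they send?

MO94dq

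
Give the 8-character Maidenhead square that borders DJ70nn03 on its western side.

DJ70mn93

Longitude extended square 0; −1 → -1, wraps to 9, carry into subsquare.
Longitude subsquare n = 13; −1 → 12 = m.
The latitude characters are unchanged.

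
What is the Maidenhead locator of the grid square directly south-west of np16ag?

Longitude subsquare a = 0; −1 → -1, wraps to 23 = x, carry into square.
Longitude square 1; −1 → 0.
Latitude subsquare g = 6; −1 → 5 = f.

NP06xf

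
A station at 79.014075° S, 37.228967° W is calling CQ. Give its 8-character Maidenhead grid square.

HB10jx26

Shift to the Maidenhead origin (180°W, 90°S): lon 142.77103, lat 10.98592.
Field: 142.77103/20 → 7 → H, 10.98592/10 → 1 → B; chars HB.
Square: 2.77103/2 → 1, 0.98592/1 → 0; chars 10.
Subsquare: 0.77103/0.0833333 → 9 → j, 0.98592/0.0416667 → 23 → x; chars jx.
Extended square: 0.02103/0.00833333 → 2, 0.02759/0.00416667 → 6; chars 26.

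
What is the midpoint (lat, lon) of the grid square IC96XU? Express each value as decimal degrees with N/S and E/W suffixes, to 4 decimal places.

63.1458° S, 0.0417° W

Field I=8, C=2: +8·20° lon, +2·10° lat → SW at lon -20°, lat -70°.
Square 9, 6: +9·2° lon, +6·1° lat → SW at lon -2°, lat -64°.
Subsquare x=23, u=20: +23·0.0833333° lon, +20·0.0416667° lat → SW at lon -0.0833333°, lat -63.1667°.
Cell spans 0.0833333° lon × 0.0416667° lat. Centre is SW corner plus half of each.
latitude 63.1458° S, longitude 0.0417° W.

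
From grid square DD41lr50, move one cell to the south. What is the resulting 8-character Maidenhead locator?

DD41lq59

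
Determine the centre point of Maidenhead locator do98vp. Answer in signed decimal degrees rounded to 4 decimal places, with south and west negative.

58.6458, -100.2083

Field D=3, O=14: +3·20° lon, +14·10° lat → SW at lon -120°, lat 50°.
Square 9, 8: +9·2° lon, +8·1° lat → SW at lon -102°, lat 58°.
Subsquare v=21, p=15: +21·0.0833333° lon, +15·0.0416667° lat → SW at lon -100.25°, lat 58.625°.
Cell spans 0.0833333° lon × 0.0416667° lat. Centre is SW corner plus half of each.
latitude 58.6458, longitude -100.2083.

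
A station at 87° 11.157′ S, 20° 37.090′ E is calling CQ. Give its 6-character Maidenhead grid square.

Shift to the Maidenhead origin (180°W, 90°S): lon 200.6182, lat 2.8140.
Field: 200.6182/20 → 10 → K, 2.8140/10 → 0 → A; chars KA.
Square: 0.6182/2 → 0, 2.8140/1 → 2; chars 02.
Subsquare: 0.6182/0.0833333 → 7 → h, 0.8140/0.0416667 → 19 → t; chars ht.

KA02ht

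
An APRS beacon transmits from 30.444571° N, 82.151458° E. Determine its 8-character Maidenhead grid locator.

Add 180° to longitude and 90° to latitude: 262.15146, 120.44457.
Field: lon ⌊262.15146/20⌋ = 13 → N; lat ⌊120.44457/10⌋ = 12 → M.
Square: lon ⌊2.15146/2⌋ = 1; lat ⌊0.44457/1⌋ = 0.
Subsquare: lon ⌊0.15146/0.0833333⌋ = 1 → b; lat ⌊0.44457/0.0416667⌋ = 10 → k.
Extended square: lon ⌊0.06812/0.00833333⌋ = 8; lat ⌊0.02790/0.00416667⌋ = 6.

NM10bk86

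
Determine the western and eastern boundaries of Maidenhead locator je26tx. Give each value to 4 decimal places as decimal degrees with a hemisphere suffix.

Field J=9, E=4: +9·20° lon, +4·10° lat → SW at lon 0°, lat -50°.
Square 2, 6: +2·2° lon, +6·1° lat → SW at lon 4°, lat -44°.
Subsquare t=19, x=23: +19·0.0833333° lon, +23·0.0416667° lat → SW at lon 5.58333°, lat -43.0417°.
Cell spans 0.0833333° lon × 0.0416667° lat.
west 5.5833° E, east 5.6667° E.

5.5833° E, 5.6667° E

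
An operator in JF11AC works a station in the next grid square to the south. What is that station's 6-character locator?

JF11ab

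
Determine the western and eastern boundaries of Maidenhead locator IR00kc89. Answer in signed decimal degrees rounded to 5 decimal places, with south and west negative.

-19.10000, -19.09167

Field I=8, R=17: +8·20° lon, +17·10° lat → SW at lon -20°, lat 80°.
Square 0, 0: +0·2° lon, +0·1° lat → SW at lon -20°, lat 80°.
Subsquare k=10, c=2: +10·0.0833333° lon, +2·0.0416667° lat → SW at lon -19.1667°, lat 80.0833°.
Extended square 8, 9: +8·0.00833333° lon, +9·0.00416667° lat → SW at lon -19.1°, lat 80.1208°.
Cell spans 0.00833333° lon × 0.00416667° lat.
west -19.10000, east -19.09167.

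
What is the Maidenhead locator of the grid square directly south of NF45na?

NF44nx

Latitude subsquare a = 0; −1 → -1, wraps to 23 = x, carry into square.
Latitude square 5; −1 → 4.
The longitude characters are unchanged.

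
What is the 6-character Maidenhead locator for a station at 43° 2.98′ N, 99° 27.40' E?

NN93rb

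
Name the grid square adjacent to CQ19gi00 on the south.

Latitude extended square 0; −1 → -1, wraps to 9, carry into subsquare.
Latitude subsquare i = 8; −1 → 7 = h.
The longitude characters are unchanged.

CQ19gh09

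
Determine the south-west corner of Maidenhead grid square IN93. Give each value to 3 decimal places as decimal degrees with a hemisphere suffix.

43.000° N, 2.000° W

Field I=8, N=13: +8·20° lon, +13·10° lat → SW at lon -20°, lat 40°.
Square 9, 3: +9·2° lon, +3·1° lat → SW at lon -2°, lat 43°.
latitude 43.000° N, longitude 2.000° W.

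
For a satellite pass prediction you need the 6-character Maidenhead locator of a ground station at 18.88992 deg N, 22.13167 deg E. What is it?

KK18bv

Add 180° to longitude and 90° to latitude: 202.1317, 108.8899.
Field: 202.1317/20 → 10 → K, 108.8899/10 → 10 → K; chars KK.
Square: 2.1317/2 → 1, 8.8899/1 → 8; chars 18.
Subsquare: 0.1317/0.0833333 → 1 → b, 0.8899/0.0416667 → 21 → v; chars bv.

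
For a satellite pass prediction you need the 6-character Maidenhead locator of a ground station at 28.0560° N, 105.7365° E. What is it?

OL28ub

Shift to the Maidenhead origin (180°W, 90°S): lon 285.7365, lat 118.0560.
Field: 285.7365/20 → 14 → O, 118.0560/10 → 11 → L; chars OL.
Square: 5.7365/2 → 2, 8.0560/1 → 8; chars 28.
Subsquare: 1.7365/0.0833333 → 20 → u, 0.0560/0.0416667 → 1 → b; chars ub.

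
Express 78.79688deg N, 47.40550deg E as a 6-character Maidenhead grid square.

LQ38qt

Shift to the Maidenhead origin (180°W, 90°S): lon 227.4055, lat 168.7969.
Field (20°×10°, letters A–R): lon ⌊227.4055/20⌋ = 11 → L; lat ⌊168.7969/10⌋ = 16 → Q.
Square (2°×1°, digits 0–9): lon ⌊7.4055/2⌋ = 3; lat ⌊8.7969/1⌋ = 8.
Subsquare (5′×2.5′, letters a–x): lon ⌊1.4055/0.0833333⌋ = 16 → q; lat ⌊0.7969/0.0416667⌋ = 19 → t.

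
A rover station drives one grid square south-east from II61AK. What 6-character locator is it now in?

Longitude subsquare a = 0; +1 → 1 = b.
Latitude subsquare k = 10; −1 → 9 = j.

II61bj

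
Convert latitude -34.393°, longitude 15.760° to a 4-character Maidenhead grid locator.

Add 180° to longitude and 90° to latitude: 195.76, 55.61.
Field (20°×10°, letters A–R): 195.76/20 → 9 → J, 55.61/10 → 5 → F; chars JF.
Square (2°×1°, digits 0–9): 15.76/2 → 7, 5.61/1 → 5; chars 75.

JF75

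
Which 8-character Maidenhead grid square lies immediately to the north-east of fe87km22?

FE87km33

Longitude extended square 2; +1 → 3.
Latitude extended square 2; +1 → 3.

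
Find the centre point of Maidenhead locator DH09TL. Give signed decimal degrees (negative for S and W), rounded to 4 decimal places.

-10.5208, -118.3750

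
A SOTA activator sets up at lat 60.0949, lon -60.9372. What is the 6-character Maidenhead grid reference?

FP90mc

Offset from 180°W / 90°S: lon 119.0628°, lat 150.0949°.
Field: 119.0628/20 → 5 → F, 150.0949/10 → 15 → P; chars FP.
Square: 19.0628/2 → 9, 0.0949/1 → 0; chars 90.
Subsquare: 1.0628/0.0833333 → 12 → m, 0.0949/0.0416667 → 2 → c; chars mc.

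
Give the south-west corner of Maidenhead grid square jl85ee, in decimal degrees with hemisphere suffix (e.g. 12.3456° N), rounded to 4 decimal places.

Field J=9, L=11: +9·20° lon, +11·10° lat → SW at lon 0°, lat 20°.
Square 8, 5: +8·2° lon, +5·1° lat → SW at lon 16°, lat 25°.
Subsquare e=4, e=4: +4·0.0833333° lon, +4·0.0416667° lat → SW at lon 16.3333°, lat 25.1667°.
latitude 25.1667° N, longitude 16.3333° E.

25.1667° N, 16.3333° E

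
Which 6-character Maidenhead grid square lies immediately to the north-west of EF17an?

Longitude subsquare a = 0; −1 → -1, wraps to 23 = x, carry into square.
Longitude square 1; −1 → 0.
Latitude subsquare n = 13; +1 → 14 = o.

EF07xo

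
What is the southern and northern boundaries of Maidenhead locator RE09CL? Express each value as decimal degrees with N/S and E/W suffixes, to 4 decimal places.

Field R=17, E=4: +17·20° lon, +4·10° lat → SW at lon 160°, lat -50°.
Square 0, 9: +0·2° lon, +9·1° lat → SW at lon 160°, lat -41°.
Subsquare c=2, l=11: +2·0.0833333° lon, +11·0.0416667° lat → SW at lon 160.167°, lat -40.5417°.
Cell spans 0.0833333° lon × 0.0416667° lat.
south 40.5417° S, north 40.5000° S.

40.5417° S, 40.5000° S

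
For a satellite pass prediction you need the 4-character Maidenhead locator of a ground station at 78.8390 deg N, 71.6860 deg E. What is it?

MQ58

Shift to the Maidenhead origin (180°W, 90°S): lon 251.69, lat 168.84.
Field (20°×10°, letters A–R): lon ⌊251.69/20⌋ = 12 → M; lat ⌊168.84/10⌋ = 16 → Q.
Square (2°×1°, digits 0–9): lon ⌊11.69/2⌋ = 5; lat ⌊8.84/1⌋ = 8.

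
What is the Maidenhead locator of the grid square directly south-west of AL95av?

AL85xu

Longitude subsquare a = 0; −1 → -1, wraps to 23 = x, carry into square.
Longitude square 9; −1 → 8.
Latitude subsquare v = 21; −1 → 20 = u.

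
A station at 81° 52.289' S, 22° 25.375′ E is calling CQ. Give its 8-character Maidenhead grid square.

KA18fd00

Offset from 180°W / 90°S: lon 202.42292°, lat 8.12852°.
Field: 202.42292/20 → 10 → K, 8.12852/10 → 0 → A; chars KA.
Square: 2.42292/2 → 1, 8.12852/1 → 8; chars 18.
Subsquare: 0.42292/0.0833333 → 5 → f, 0.12852/0.0416667 → 3 → d; chars fd.
Extended square: 0.00625/0.00833333 → 0, 0.00352/0.00416667 → 0; chars 00.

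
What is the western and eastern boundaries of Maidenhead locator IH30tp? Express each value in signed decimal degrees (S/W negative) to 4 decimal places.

-12.4167, -12.3333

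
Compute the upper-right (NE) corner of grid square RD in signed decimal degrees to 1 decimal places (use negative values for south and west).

-50.0, 180.0

Field R=17, D=3: +17·20° lon, +3·10° lat → SW at lon 160°, lat -60°.
Cell spans 20° lon × 10° lat. NE corner is SW corner plus one full cell.
latitude -50.0, longitude 180.0.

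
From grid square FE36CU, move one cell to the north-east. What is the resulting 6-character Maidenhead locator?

FE36dv

Longitude subsquare c = 2; +1 → 3 = d.
Latitude subsquare u = 20; +1 → 21 = v.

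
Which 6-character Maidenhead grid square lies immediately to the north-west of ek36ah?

Longitude subsquare a = 0; −1 → -1, wraps to 23 = x, carry into square.
Longitude square 3; −1 → 2.
Latitude subsquare h = 7; +1 → 8 = i.

EK26xi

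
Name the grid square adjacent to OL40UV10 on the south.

OL40uu19

Latitude extended square 0; −1 → -1, wraps to 9, carry into subsquare.
Latitude subsquare v = 21; −1 → 20 = u.
The longitude characters are unchanged.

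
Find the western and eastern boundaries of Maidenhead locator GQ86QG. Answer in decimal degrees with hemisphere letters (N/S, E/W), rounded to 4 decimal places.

42.6667° W, 42.5833° W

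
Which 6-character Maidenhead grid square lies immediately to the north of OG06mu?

OG06mv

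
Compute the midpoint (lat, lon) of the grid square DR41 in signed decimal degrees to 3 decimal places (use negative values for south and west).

81.500, -111.000

Field D=3, R=17: +3·20° lon, +17·10° lat → SW at lon -120°, lat 80°.
Square 4, 1: +4·2° lon, +1·1° lat → SW at lon -112°, lat 81°.
Cell spans 2° lon × 1° lat. Centre is SW corner plus half of each.
latitude 81.500, longitude -111.000.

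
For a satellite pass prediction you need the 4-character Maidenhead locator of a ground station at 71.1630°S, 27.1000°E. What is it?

KB38

Shift to the Maidenhead origin (180°W, 90°S): lon 207.10, lat 18.84.
Field: lon ⌊207.10/20⌋ = 10 → K; lat ⌊18.84/10⌋ = 1 → B.
Square: lon ⌊7.10/2⌋ = 3; lat ⌊8.84/1⌋ = 8.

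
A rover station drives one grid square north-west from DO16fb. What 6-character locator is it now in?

DO16ec

Longitude subsquare f = 5; −1 → 4 = e.
Latitude subsquare b = 1; +1 → 2 = c.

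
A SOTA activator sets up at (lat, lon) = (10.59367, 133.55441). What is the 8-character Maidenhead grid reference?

PK60so62

Add 180° to longitude and 90° to latitude: 313.55441, 100.59367.
Field (20°×10°, letters A–R): lon ⌊313.55441/20⌋ = 15 → P; lat ⌊100.59367/10⌋ = 10 → K.
Square (2°×1°, digits 0–9): lon ⌊13.55441/2⌋ = 6; lat ⌊0.59367/1⌋ = 0.
Subsquare (5′×2.5′, letters a–x): lon ⌊1.55441/0.0833333⌋ = 18 → s; lat ⌊0.59367/0.0416667⌋ = 14 → o.
Extended square (30″×15″, digits 0–9): lon ⌊0.05441/0.00833333⌋ = 6; lat ⌊0.01034/0.00416667⌋ = 2.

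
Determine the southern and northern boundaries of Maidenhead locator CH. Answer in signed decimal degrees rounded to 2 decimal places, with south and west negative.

Field C=2, H=7: +2·20° lon, +7·10° lat → SW at lon -140°, lat -20°.
Cell spans 20° lon × 10° lat.
south -20.00, north -10.00.

-20.00, -10.00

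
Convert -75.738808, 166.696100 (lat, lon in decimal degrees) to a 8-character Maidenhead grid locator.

RB34ig32

Add 180° to longitude and 90° to latitude: 346.69610, 14.26119.
Field (20°×10°, letters A–R): 346.69610/20 → 17 → R, 14.26119/10 → 1 → B; chars RB.
Square (2°×1°, digits 0–9): 6.69610/2 → 3, 4.26119/1 → 4; chars 34.
Subsquare (5′×2.5′, letters a–x): 0.69610/0.0833333 → 8 → i, 0.26119/0.0416667 → 6 → g; chars ig.
Extended square (30″×15″, digits 0–9): 0.02943/0.00833333 → 3, 0.01119/0.00416667 → 2; chars 32.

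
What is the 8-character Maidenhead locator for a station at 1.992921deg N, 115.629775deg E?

OJ71tx58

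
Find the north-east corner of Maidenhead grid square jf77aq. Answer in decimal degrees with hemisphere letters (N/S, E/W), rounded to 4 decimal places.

32.2917° S, 14.0833° E

Field J=9, F=5: +9·20° lon, +5·10° lat → SW at lon 0°, lat -40°.
Square 7, 7: +7·2° lon, +7·1° lat → SW at lon 14°, lat -33°.
Subsquare a=0, q=16: +0·0.0833333° lon, +16·0.0416667° lat → SW at lon 14°, lat -32.3333°.
Cell spans 0.0833333° lon × 0.0416667° lat. NE corner is SW corner plus one full cell.
latitude 32.2917° S, longitude 14.0833° E.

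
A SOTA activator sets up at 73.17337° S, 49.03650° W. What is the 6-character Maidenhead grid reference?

GB56lt

Shift to the Maidenhead origin (180°W, 90°S): lon 130.9635, lat 16.8266.
Field: lon ⌊130.9635/20⌋ = 6 → G; lat ⌊16.8266/10⌋ = 1 → B.
Square: lon ⌊10.9635/2⌋ = 5; lat ⌊6.8266/1⌋ = 6.
Subsquare: lon ⌊0.9635/0.0833333⌋ = 11 → l; lat ⌊0.8266/0.0416667⌋ = 19 → t.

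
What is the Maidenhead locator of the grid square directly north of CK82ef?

CK82eg

Latitude subsquare f = 5; +1 → 6 = g.
The longitude characters are unchanged.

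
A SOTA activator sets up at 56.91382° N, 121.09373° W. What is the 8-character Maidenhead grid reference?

Offset from 180°W / 90°S: lon 58.90627°, lat 146.91382°.
Field: 58.90627/20 → 2 → C, 146.91382/10 → 14 → O; chars CO.
Square: 18.90627/2 → 9, 6.91382/1 → 6; chars 96.
Subsquare: 0.90627/0.0833333 → 10 → k, 0.91382/0.0416667 → 21 → v; chars kv.
Extended square: 0.07294/0.00833333 → 8, 0.03882/0.00416667 → 9; chars 89.

CO96kv89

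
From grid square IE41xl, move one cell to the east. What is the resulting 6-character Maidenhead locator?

Longitude subsquare x = 23; +1 → 24, wraps to 0 = a, carry into square.
Longitude square 4; +1 → 5.
The latitude characters are unchanged.

IE51al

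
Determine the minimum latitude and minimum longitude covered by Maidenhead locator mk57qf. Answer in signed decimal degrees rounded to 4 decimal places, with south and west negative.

Field M=12, K=10: +12·20° lon, +10·10° lat → SW at lon 60°, lat 10°.
Square 5, 7: +5·2° lon, +7·1° lat → SW at lon 70°, lat 17°.
Subsquare q=16, f=5: +16·0.0833333° lon, +5·0.0416667° lat → SW at lon 71.3333°, lat 17.2083°.
latitude 17.2083, longitude 71.3333.

17.2083, 71.3333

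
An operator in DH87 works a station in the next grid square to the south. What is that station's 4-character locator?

DH86

Latitude square 7; −1 → 6.
The longitude characters are unchanged.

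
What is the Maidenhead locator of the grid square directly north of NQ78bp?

Latitude subsquare p = 15; +1 → 16 = q.
The longitude characters are unchanged.

NQ78bq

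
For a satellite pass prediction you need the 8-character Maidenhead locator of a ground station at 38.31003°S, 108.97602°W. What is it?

DF51mq25

Add 180° to longitude and 90° to latitude: 71.02398, 51.68997.
Field (20°×10°, letters A–R): 71.02398/20 → 3 → D, 51.68997/10 → 5 → F; chars DF.
Square (2°×1°, digits 0–9): 11.02398/2 → 5, 1.68997/1 → 1; chars 51.
Subsquare (5′×2.5′, letters a–x): 1.02398/0.0833333 → 12 → m, 0.68997/0.0416667 → 16 → q; chars mq.
Extended square (30″×15″, digits 0–9): 0.02398/0.00833333 → 2, 0.02330/0.00416667 → 5; chars 25.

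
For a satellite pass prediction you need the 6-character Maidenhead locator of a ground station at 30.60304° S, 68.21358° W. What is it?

FF59vj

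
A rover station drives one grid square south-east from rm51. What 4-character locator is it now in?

RM60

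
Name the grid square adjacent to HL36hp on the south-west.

Longitude subsquare h = 7; −1 → 6 = g.
Latitude subsquare p = 15; −1 → 14 = o.

HL36go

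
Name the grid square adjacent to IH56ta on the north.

IH56tb

Latitude subsquare a = 0; +1 → 1 = b.
The longitude characters are unchanged.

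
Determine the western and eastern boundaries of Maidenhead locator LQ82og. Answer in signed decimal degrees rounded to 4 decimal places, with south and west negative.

Field L=11, Q=16: +11·20° lon, +16·10° lat → SW at lon 40°, lat 70°.
Square 8, 2: +8·2° lon, +2·1° lat → SW at lon 56°, lat 72°.
Subsquare o=14, g=6: +14·0.0833333° lon, +6·0.0416667° lat → SW at lon 57.1667°, lat 72.25°.
Cell spans 0.0833333° lon × 0.0416667° lat.
west 57.1667, east 57.2500.

57.1667, 57.2500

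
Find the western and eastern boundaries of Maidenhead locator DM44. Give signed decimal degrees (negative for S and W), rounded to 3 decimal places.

-112.000, -110.000

Field D=3, M=12: +3·20° lon, +12·10° lat → SW at lon -120°, lat 30°.
Square 4, 4: +4·2° lon, +4·1° lat → SW at lon -112°, lat 34°.
Cell spans 2° lon × 1° lat.
west -112.000, east -110.000.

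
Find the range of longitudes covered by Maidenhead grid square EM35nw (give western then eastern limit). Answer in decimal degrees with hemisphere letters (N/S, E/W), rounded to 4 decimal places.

92.9167° W, 92.8333° W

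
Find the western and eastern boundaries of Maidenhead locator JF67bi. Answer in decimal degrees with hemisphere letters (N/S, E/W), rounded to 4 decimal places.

Field J=9, F=5: +9·20° lon, +5·10° lat → SW at lon 0°, lat -40°.
Square 6, 7: +6·2° lon, +7·1° lat → SW at lon 12°, lat -33°.
Subsquare b=1, i=8: +1·0.0833333° lon, +8·0.0416667° lat → SW at lon 12.0833°, lat -32.6667°.
Cell spans 0.0833333° lon × 0.0416667° lat.
west 12.0833° E, east 12.1667° E.

12.0833° E, 12.1667° E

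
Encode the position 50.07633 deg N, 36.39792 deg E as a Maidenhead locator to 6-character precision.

Shift to the Maidenhead origin (180°W, 90°S): lon 216.3979, lat 140.0763.
Field: 216.3979/20 → 10 → K, 140.0763/10 → 14 → O; chars KO.
Square: 16.3979/2 → 8, 0.0763/1 → 0; chars 80.
Subsquare: 0.3979/0.0833333 → 4 → e, 0.0763/0.0416667 → 1 → b; chars eb.

KO80eb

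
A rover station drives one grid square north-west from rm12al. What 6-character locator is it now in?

RM02xm

Longitude subsquare a = 0; −1 → -1, wraps to 23 = x, carry into square.
Longitude square 1; −1 → 0.
Latitude subsquare l = 11; +1 → 12 = m.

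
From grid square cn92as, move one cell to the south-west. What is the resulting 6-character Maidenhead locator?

Longitude subsquare a = 0; −1 → -1, wraps to 23 = x, carry into square.
Longitude square 9; −1 → 8.
Latitude subsquare s = 18; −1 → 17 = r.

CN82xr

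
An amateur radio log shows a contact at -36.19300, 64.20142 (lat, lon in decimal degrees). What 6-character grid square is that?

Offset from 180°W / 90°S: lon 244.2014°, lat 53.8070°.
Field (20°×10°, letters A–R): lon ⌊244.2014/20⌋ = 12 → M; lat ⌊53.8070/10⌋ = 5 → F.
Square (2°×1°, digits 0–9): lon ⌊4.2014/2⌋ = 2; lat ⌊3.8070/1⌋ = 3.
Subsquare (5′×2.5′, letters a–x): lon ⌊0.2014/0.0833333⌋ = 2 → c; lat ⌊0.8070/0.0416667⌋ = 19 → t.

MF23ct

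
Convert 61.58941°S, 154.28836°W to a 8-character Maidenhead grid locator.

BC28uj58

Add 180° to longitude and 90° to latitude: 25.71164, 28.41059.
Field (20°×10°, letters A–R): 25.71164/20 → 1 → B, 28.41059/10 → 2 → C; chars BC.
Square (2°×1°, digits 0–9): 5.71164/2 → 2, 8.41059/1 → 8; chars 28.
Subsquare (5′×2.5′, letters a–x): 1.71164/0.0833333 → 20 → u, 0.41059/0.0416667 → 9 → j; chars uj.
Extended square (30″×15″, digits 0–9): 0.04497/0.00833333 → 5, 0.03559/0.00416667 → 8; chars 58.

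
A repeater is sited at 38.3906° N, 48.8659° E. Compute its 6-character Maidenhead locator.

Shift to the Maidenhead origin (180°W, 90°S): lon 228.8659, lat 128.3906.
Field: 228.8659/20 → 11 → L, 128.3906/10 → 12 → M; chars LM.
Square: 8.8659/2 → 4, 8.3906/1 → 8; chars 48.
Subsquare: 0.8659/0.0833333 → 10 → k, 0.3906/0.0416667 → 9 → j; chars kj.

LM48kj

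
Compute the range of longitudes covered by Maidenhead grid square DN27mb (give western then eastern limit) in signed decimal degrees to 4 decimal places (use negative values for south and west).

Field D=3, N=13: +3·20° lon, +13·10° lat → SW at lon -120°, lat 40°.
Square 2, 7: +2·2° lon, +7·1° lat → SW at lon -116°, lat 47°.
Subsquare m=12, b=1: +12·0.0833333° lon, +1·0.0416667° lat → SW at lon -115°, lat 47.0417°.
Cell spans 0.0833333° lon × 0.0416667° lat.
west -115.0000, east -114.9167.

-115.0000, -114.9167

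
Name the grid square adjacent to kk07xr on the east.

Longitude subsquare x = 23; +1 → 24, wraps to 0 = a, carry into square.
Longitude square 0; +1 → 1.
The latitude characters are unchanged.

KK17ar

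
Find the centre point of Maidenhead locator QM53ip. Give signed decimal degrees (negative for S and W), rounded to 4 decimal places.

33.6458, 150.7083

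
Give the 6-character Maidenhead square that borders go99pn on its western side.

GO99on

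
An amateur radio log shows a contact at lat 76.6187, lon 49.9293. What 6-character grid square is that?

LQ46xo

Offset from 180°W / 90°S: lon 229.9293°, lat 166.6187°.
Field (20°×10°, letters A–R): lon ⌊229.9293/20⌋ = 11 → L; lat ⌊166.6187/10⌋ = 16 → Q.
Square (2°×1°, digits 0–9): lon ⌊9.9293/2⌋ = 4; lat ⌊6.6187/1⌋ = 6.
Subsquare (5′×2.5′, letters a–x): lon ⌊1.9293/0.0833333⌋ = 23 → x; lat ⌊0.6187/0.0416667⌋ = 14 → o.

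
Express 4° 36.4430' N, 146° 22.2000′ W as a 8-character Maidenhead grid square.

Add 180° to longitude and 90° to latitude: 33.63000, 94.60738.
Field: 33.63000/20 → 1 → B, 94.60738/10 → 9 → J; chars BJ.
Square: 13.63000/2 → 6, 4.60738/1 → 4; chars 64.
Subsquare: 1.63000/0.0833333 → 19 → t, 0.60738/0.0416667 → 14 → o; chars to.
Extended square: 0.04667/0.00833333 → 5, 0.02405/0.00416667 → 5; chars 55.

BJ64to55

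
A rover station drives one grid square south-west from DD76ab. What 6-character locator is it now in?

DD66xa

Longitude subsquare a = 0; −1 → -1, wraps to 23 = x, carry into square.
Longitude square 7; −1 → 6.
Latitude subsquare b = 1; −1 → 0 = a.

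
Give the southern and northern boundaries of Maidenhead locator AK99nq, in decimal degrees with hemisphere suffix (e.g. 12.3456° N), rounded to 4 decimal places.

Field A=0, K=10: +0·20° lon, +10·10° lat → SW at lon -180°, lat 10°.
Square 9, 9: +9·2° lon, +9·1° lat → SW at lon -162°, lat 19°.
Subsquare n=13, q=16: +13·0.0833333° lon, +16·0.0416667° lat → SW at lon -160.917°, lat 19.6667°.
Cell spans 0.0833333° lon × 0.0416667° lat.
south 19.6667° N, north 19.7083° N.

19.6667° N, 19.7083° N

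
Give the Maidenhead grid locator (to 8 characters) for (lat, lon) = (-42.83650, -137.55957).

CE17fd29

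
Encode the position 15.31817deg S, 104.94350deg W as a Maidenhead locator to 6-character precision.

Offset from 180°W / 90°S: lon 75.0565°, lat 74.6818°.
Field: lon ⌊75.0565/20⌋ = 3 → D; lat ⌊74.6818/10⌋ = 7 → H.
Square: lon ⌊15.0565/2⌋ = 7; lat ⌊4.6818/1⌋ = 4.
Subsquare: lon ⌊1.0565/0.0833333⌋ = 12 → m; lat ⌊0.6818/0.0416667⌋ = 16 → q.

DH74mq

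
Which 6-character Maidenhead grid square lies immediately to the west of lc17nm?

Longitude subsquare n = 13; −1 → 12 = m.
The latitude characters are unchanged.

LC17mm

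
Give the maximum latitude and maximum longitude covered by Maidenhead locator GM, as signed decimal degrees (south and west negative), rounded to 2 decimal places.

40.00, -40.00

Field G=6, M=12: +6·20° lon, +12·10° lat → SW at lon -60°, lat 30°.
Cell spans 20° lon × 10° lat. NE corner is SW corner plus one full cell.
latitude 40.00, longitude -40.00.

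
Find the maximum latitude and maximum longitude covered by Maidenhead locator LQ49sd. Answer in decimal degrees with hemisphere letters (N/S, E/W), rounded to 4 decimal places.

Field L=11, Q=16: +11·20° lon, +16·10° lat → SW at lon 40°, lat 70°.
Square 4, 9: +4·2° lon, +9·1° lat → SW at lon 48°, lat 79°.
Subsquare s=18, d=3: +18·0.0833333° lon, +3·0.0416667° lat → SW at lon 49.5°, lat 79.125°.
Cell spans 0.0833333° lon × 0.0416667° lat. NE corner is SW corner plus one full cell.
latitude 79.1667° N, longitude 49.5833° E.

79.1667° N, 49.5833° E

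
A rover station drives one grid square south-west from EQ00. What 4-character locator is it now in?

DP99

Longitude square 0; −1 → -1, wraps to 9, carry into field.
Longitude field E = 4; −1 → 3 = D.
Latitude square 0; −1 → -1, wraps to 9, carry into field.
Latitude field Q = 16; −1 → 15 = P.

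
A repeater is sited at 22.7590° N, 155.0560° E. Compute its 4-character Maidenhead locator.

QL72

Add 180° to longitude and 90° to latitude: 335.06, 112.76.
Field: lon ⌊335.06/20⌋ = 16 → Q; lat ⌊112.76/10⌋ = 11 → L.
Square: lon ⌊15.06/2⌋ = 7; lat ⌊2.76/1⌋ = 2.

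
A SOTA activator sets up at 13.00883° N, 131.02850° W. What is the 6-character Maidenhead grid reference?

Offset from 180°W / 90°S: lon 48.9715°, lat 103.0088°.
Field: lon ⌊48.9715/20⌋ = 2 → C; lat ⌊103.0088/10⌋ = 10 → K.
Square: lon ⌊8.9715/2⌋ = 4; lat ⌊3.0088/1⌋ = 3.
Subsquare: lon ⌊0.9715/0.0833333⌋ = 11 → l; lat ⌊0.0088/0.0416667⌋ = 0 → a.

CK43la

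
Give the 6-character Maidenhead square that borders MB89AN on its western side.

MB79xn

Longitude subsquare a = 0; −1 → -1, wraps to 23 = x, carry into square.
Longitude square 8; −1 → 7.
The latitude characters are unchanged.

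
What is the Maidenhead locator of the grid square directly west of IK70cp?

IK70bp

Longitude subsquare c = 2; −1 → 1 = b.
The latitude characters are unchanged.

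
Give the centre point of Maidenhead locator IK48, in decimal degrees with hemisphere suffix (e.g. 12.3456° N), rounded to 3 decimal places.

Field I=8, K=10: +8·20° lon, +10·10° lat → SW at lon -20°, lat 10°.
Square 4, 8: +4·2° lon, +8·1° lat → SW at lon -12°, lat 18°.
Cell spans 2° lon × 1° lat. Centre is SW corner plus half of each.
latitude 18.500° N, longitude 11.000° W.

18.500° N, 11.000° W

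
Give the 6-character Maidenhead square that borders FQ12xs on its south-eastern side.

FQ22ar

Longitude subsquare x = 23; +1 → 24, wraps to 0 = a, carry into square.
Longitude square 1; +1 → 2.
Latitude subsquare s = 18; −1 → 17 = r.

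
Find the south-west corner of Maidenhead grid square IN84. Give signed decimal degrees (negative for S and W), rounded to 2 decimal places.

44.00, -4.00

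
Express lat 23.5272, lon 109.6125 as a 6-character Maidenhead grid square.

OL43tm

Offset from 180°W / 90°S: lon 289.6125°, lat 113.5272°.
Field (20°×10°, letters A–R): lon ⌊289.6125/20⌋ = 14 → O; lat ⌊113.5272/10⌋ = 11 → L.
Square (2°×1°, digits 0–9): lon ⌊9.6125/2⌋ = 4; lat ⌊3.5272/1⌋ = 3.
Subsquare (5′×2.5′, letters a–x): lon ⌊1.6125/0.0833333⌋ = 19 → t; lat ⌊0.5272/0.0416667⌋ = 12 → m.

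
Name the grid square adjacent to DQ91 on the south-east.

EQ00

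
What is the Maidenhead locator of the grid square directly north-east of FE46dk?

FE46el

Longitude subsquare d = 3; +1 → 4 = e.
Latitude subsquare k = 10; +1 → 11 = l.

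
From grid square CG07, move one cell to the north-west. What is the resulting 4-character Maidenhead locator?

BG98

Longitude square 0; −1 → -1, wraps to 9, carry into field.
Longitude field C = 2; −1 → 1 = B.
Latitude square 7; +1 → 8.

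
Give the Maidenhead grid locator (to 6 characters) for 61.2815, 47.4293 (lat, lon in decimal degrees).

LP31rg

Add 180° to longitude and 90° to latitude: 227.4293, 151.2815.
Field: 227.4293/20 → 11 → L, 151.2815/10 → 15 → P; chars LP.
Square: 7.4293/2 → 3, 1.2815/1 → 1; chars 31.
Subsquare: 1.4293/0.0833333 → 17 → r, 0.2815/0.0416667 → 6 → g; chars rg.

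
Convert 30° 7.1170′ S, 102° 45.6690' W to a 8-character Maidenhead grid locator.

Add 180° to longitude and 90° to latitude: 77.23885, 59.88138.
Field: 77.23885/20 → 3 → D, 59.88138/10 → 5 → F; chars DF.
Square: 17.23885/2 → 8, 9.88138/1 → 9; chars 89.
Subsquare: 1.23885/0.0833333 → 14 → o, 0.88138/0.0416667 → 21 → v; chars ov.
Extended square: 0.07218/0.00833333 → 8, 0.00638/0.00416667 → 1; chars 81.

DF89ov81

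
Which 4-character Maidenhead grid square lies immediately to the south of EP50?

EO59

Latitude square 0; −1 → -1, wraps to 9, carry into field.
Latitude field P = 15; −1 → 14 = O.
The longitude characters are unchanged.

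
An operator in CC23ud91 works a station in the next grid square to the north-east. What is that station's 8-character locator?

CC23vd02

Longitude extended square 9; +1 → 10, wraps to 0, carry into subsquare.
Longitude subsquare u = 20; +1 → 21 = v.
Latitude extended square 1; +1 → 2.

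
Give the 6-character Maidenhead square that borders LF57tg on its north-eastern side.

LF57uh

Longitude subsquare t = 19; +1 → 20 = u.
Latitude subsquare g = 6; +1 → 7 = h.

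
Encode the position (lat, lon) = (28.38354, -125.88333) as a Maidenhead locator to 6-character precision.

CL78bj

Offset from 180°W / 90°S: lon 54.1167°, lat 118.3835°.
Field (20°×10°, letters A–R): lon ⌊54.1167/20⌋ = 2 → C; lat ⌊118.3835/10⌋ = 11 → L.
Square (2°×1°, digits 0–9): lon ⌊14.1167/2⌋ = 7; lat ⌊8.3835/1⌋ = 8.
Subsquare (5′×2.5′, letters a–x): lon ⌊0.1167/0.0833333⌋ = 1 → b; lat ⌊0.3835/0.0416667⌋ = 9 → j.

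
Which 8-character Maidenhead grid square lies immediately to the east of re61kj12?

Longitude extended square 1; +1 → 2.
The latitude characters are unchanged.

RE61kj22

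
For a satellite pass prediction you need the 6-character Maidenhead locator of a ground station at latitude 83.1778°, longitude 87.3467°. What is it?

Add 180° to longitude and 90° to latitude: 267.3467, 173.1778.
Field: lon ⌊267.3467/20⌋ = 13 → N; lat ⌊173.1778/10⌋ = 17 → R.
Square: lon ⌊7.3467/2⌋ = 3; lat ⌊3.1778/1⌋ = 3.
Subsquare: lon ⌊1.3467/0.0833333⌋ = 16 → q; lat ⌊0.1778/0.0416667⌋ = 4 → e.

NR33qe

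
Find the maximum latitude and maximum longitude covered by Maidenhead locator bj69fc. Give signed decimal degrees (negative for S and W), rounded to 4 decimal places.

9.1250, -147.5000

Field B=1, J=9: +1·20° lon, +9·10° lat → SW at lon -160°, lat 0°.
Square 6, 9: +6·2° lon, +9·1° lat → SW at lon -148°, lat 9°.
Subsquare f=5, c=2: +5·0.0833333° lon, +2·0.0416667° lat → SW at lon -147.583°, lat 9.08333°.
Cell spans 0.0833333° lon × 0.0416667° lat. NE corner is SW corner plus one full cell.
latitude 9.1250, longitude -147.5000.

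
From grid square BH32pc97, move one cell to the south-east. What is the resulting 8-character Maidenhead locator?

BH32qc06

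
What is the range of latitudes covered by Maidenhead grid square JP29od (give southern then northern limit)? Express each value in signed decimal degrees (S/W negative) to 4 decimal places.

69.1250, 69.1667

Field J=9, P=15: +9·20° lon, +15·10° lat → SW at lon 0°, lat 60°.
Square 2, 9: +2·2° lon, +9·1° lat → SW at lon 4°, lat 69°.
Subsquare o=14, d=3: +14·0.0833333° lon, +3·0.0416667° lat → SW at lon 5.16667°, lat 69.125°.
Cell spans 0.0833333° lon × 0.0416667° lat.
south 69.1250, north 69.1667.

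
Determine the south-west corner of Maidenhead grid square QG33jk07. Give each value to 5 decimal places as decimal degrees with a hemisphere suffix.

26.55417° S, 146.75000° E

Field Q=16, G=6: +16·20° lon, +6·10° lat → SW at lon 140°, lat -30°.
Square 3, 3: +3·2° lon, +3·1° lat → SW at lon 146°, lat -27°.
Subsquare j=9, k=10: +9·0.0833333° lon, +10·0.0416667° lat → SW at lon 146.75°, lat -26.5833°.
Extended square 0, 7: +0·0.00833333° lon, +7·0.00416667° lat → SW at lon 146.75°, lat -26.5542°.
latitude 26.55417° S, longitude 146.75000° E.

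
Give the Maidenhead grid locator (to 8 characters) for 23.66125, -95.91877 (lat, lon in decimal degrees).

Add 180° to longitude and 90° to latitude: 84.08123, 113.66125.
Field (20°×10°, letters A–R): 84.08123/20 → 4 → E, 113.66125/10 → 11 → L; chars EL.
Square (2°×1°, digits 0–9): 4.08123/2 → 2, 3.66125/1 → 3; chars 23.
Subsquare (5′×2.5′, letters a–x): 0.08123/0.0833333 → 0 → a, 0.66125/0.0416667 → 15 → p; chars ap.
Extended square (30″×15″, digits 0–9): 0.08123/0.00833333 → 9, 0.03625/0.00416667 → 8; chars 98.

EL23ap98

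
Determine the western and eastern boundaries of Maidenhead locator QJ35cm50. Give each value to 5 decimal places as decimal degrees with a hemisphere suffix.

Field Q=16, J=9: +16·20° lon, +9·10° lat → SW at lon 140°, lat 0°.
Square 3, 5: +3·2° lon, +5·1° lat → SW at lon 146°, lat 5°.
Subsquare c=2, m=12: +2·0.0833333° lon, +12·0.0416667° lat → SW at lon 146.167°, lat 5.5°.
Extended square 5, 0: +5·0.00833333° lon, +0·0.00416667° lat → SW at lon 146.208°, lat 5.5°.
Cell spans 0.00833333° lon × 0.00416667° lat.
west 146.20833° E, east 146.21667° E.

146.20833° E, 146.21667° E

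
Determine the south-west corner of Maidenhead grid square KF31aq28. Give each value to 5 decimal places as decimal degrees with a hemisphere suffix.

Field K=10, F=5: +10·20° lon, +5·10° lat → SW at lon 20°, lat -40°.
Square 3, 1: +3·2° lon, +1·1° lat → SW at lon 26°, lat -39°.
Subsquare a=0, q=16: +0·0.0833333° lon, +16·0.0416667° lat → SW at lon 26°, lat -38.3333°.
Extended square 2, 8: +2·0.00833333° lon, +8·0.00416667° lat → SW at lon 26.0167°, lat -38.3°.
latitude 38.30000° S, longitude 26.01667° E.

38.30000° S, 26.01667° E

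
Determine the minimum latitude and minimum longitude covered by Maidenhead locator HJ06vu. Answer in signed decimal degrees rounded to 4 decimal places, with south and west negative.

6.8333, -38.2500

Field H=7, J=9: +7·20° lon, +9·10° lat → SW at lon -40°, lat 0°.
Square 0, 6: +0·2° lon, +6·1° lat → SW at lon -40°, lat 6°.
Subsquare v=21, u=20: +21·0.0833333° lon, +20·0.0416667° lat → SW at lon -38.25°, lat 6.83333°.
latitude 6.8333, longitude -38.2500.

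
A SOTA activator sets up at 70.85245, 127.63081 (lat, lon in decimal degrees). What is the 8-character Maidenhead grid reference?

PQ30tu54

Offset from 180°W / 90°S: lon 307.63081°, lat 160.85245°.
Field: 307.63081/20 → 15 → P, 160.85245/10 → 16 → Q; chars PQ.
Square: 7.63081/2 → 3, 0.85245/1 → 0; chars 30.
Subsquare: 1.63081/0.0833333 → 19 → t, 0.85245/0.0416667 → 20 → u; chars tu.
Extended square: 0.04748/0.00833333 → 5, 0.01912/0.00416667 → 4; chars 54.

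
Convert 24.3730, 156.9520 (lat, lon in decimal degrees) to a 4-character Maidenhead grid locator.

Offset from 180°W / 90°S: lon 336.95°, lat 114.37°.
Field: 336.95/20 → 16 → Q, 114.37/10 → 11 → L; chars QL.
Square: 16.95/2 → 8, 4.37/1 → 4; chars 84.

QL84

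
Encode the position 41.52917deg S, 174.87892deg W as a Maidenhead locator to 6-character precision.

AE28nl

Shift to the Maidenhead origin (180°W, 90°S): lon 5.1211, lat 48.4708.
Field: lon ⌊5.1211/20⌋ = 0 → A; lat ⌊48.4708/10⌋ = 4 → E.
Square: lon ⌊5.1211/2⌋ = 2; lat ⌊8.4708/1⌋ = 8.
Subsquare: lon ⌊1.1211/0.0833333⌋ = 13 → n; lat ⌊0.4708/0.0416667⌋ = 11 → l.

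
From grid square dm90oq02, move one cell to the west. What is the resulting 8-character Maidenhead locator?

DM90nq92

Longitude extended square 0; −1 → -1, wraps to 9, carry into subsquare.
Longitude subsquare o = 14; −1 → 13 = n.
The latitude characters are unchanged.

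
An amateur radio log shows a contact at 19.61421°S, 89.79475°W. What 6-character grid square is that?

Shift to the Maidenhead origin (180°W, 90°S): lon 90.2053, lat 70.3858.
Field: 90.2053/20 → 4 → E, 70.3858/10 → 7 → H; chars EH.
Square: 10.2053/2 → 5, 0.3858/1 → 0; chars 50.
Subsquare: 0.2053/0.0833333 → 2 → c, 0.3858/0.0416667 → 9 → j; chars cj.

EH50cj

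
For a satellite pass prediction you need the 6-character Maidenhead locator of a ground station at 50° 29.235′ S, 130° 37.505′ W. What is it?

CD49qm

Shift to the Maidenhead origin (180°W, 90°S): lon 49.3749, lat 39.5127.
Field: lon ⌊49.3749/20⌋ = 2 → C; lat ⌊39.5127/10⌋ = 3 → D.
Square: lon ⌊9.3749/2⌋ = 4; lat ⌊9.5127/1⌋ = 9.
Subsquare: lon ⌊1.3749/0.0833333⌋ = 16 → q; lat ⌊0.5127/0.0416667⌋ = 12 → m.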